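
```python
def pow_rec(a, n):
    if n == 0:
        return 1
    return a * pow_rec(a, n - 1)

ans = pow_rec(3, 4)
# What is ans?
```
Call trace:
pow_rec(a=3, n=4)
  pow_rec(a=3, n=3)
    pow_rec(a=3, n=2)
      pow_rec(a=3, n=1)
        pow_rec(a=3, n=0)
        -> return 1
      -> return 3
    -> return 9
  -> return 27
-> return 81

Final answer: 81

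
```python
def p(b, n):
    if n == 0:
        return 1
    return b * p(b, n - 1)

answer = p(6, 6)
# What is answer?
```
Call trace:
p(b=6, n=6)
  p(b=6, n=5)
    p(b=6, n=4)
      p(b=6, n=3)
        p(b=6, n=2)
          p(b=6, n=1)
            p(b=6, n=0)
            -> return 1
          -> return 6
        -> return 36
      -> return 216
    -> return 1296
  -> return 7776
-> return 46656

Final answer: 46656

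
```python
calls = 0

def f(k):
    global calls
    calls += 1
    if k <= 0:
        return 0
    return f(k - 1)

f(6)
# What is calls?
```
Call trace:
f(k=6)
  f(k=5)
    f(k=4)
      f(k=3)
        f(k=2)
          f(k=1)
            f(k=0)
            -> return 0
          -> return 0
        -> return 0
      -> return 0
    -> return 0
  -> return 0
-> return 0

calls is incremented once per call. f is entered once for each k = 6, 5, 4, 3, 2, 1, 0 (the k <= 0 call returns without recursing), i.e. 6 + 1 calls.
calls = 7

Final answer: 7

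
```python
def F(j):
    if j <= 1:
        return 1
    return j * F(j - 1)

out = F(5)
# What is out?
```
Call trace:
F(j=5)
  F(j=4)
    F(j=3)
      F(j=2)
        F(j=1)
        -> return 1
      -> return 2
    -> return 6
  -> return 24
-> return 120

Final answer: 120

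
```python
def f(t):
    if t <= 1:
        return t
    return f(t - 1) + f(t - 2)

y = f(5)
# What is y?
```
Call trace (a repeated sub-call is expanded the first time; later identical calls just restate its return value):
f(t=5)
  f(t=4)
    f(t=3)
      f(t=2)
        f(t=1)
        -> return 1
        f(t=0)
        -> return 0
      -> return 1
      f(t=1)
      -> return 1
    -> return 2
    f(t=2) -> return 1  (same call as traced above)
  -> return 3
  f(t=3) -> return 2  (same call as traced above)
-> return 5

Final answer: 5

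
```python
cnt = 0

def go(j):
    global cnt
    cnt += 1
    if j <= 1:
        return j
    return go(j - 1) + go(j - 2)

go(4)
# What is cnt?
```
Call trace (a repeated sub-call is expanded the first time; later identical calls just restate its return value):
go(j=4)
  go(j=3)
    go(j=2)
      go(j=1)
      -> return 1
      go(j=0)
      -> return 0
    -> return 1
    go(j=1)
    -> return 1
  -> return 2
  go(j=2) -> return 1  (same call as traced above)
-> return 3

cnt is incremented once per call, so count the calls in each subtree. Let C(j) = number of calls made by go(j).
C(0) = C(1) = 1 (base case, no recursion); C(j) = 1 + C(j - 1) + C(j - 2) otherwise.
C(2) = 1 + C(1) + C(0) = 1 + 1 + 1 = 3
C(3) = 1 + C(2) + C(1) = 1 + 3 + 1 = 5
C(4) = 1 + C(3) + C(2) = 1 + 5 + 3 = 9
cnt = C(4) = 9

Final answer: 9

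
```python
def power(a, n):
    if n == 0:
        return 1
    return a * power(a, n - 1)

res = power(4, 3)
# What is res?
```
Call trace:
power(a=4, n=3)
  power(a=4, n=2)
    power(a=4, n=1)
      power(a=4, n=0)
      -> return 1
    -> return 4
  -> return 16
-> return 64

Final answer: 64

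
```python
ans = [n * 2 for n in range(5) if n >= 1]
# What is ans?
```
Trace:
  n=0
  n=1
  n=2
  n=3
  n=4
  ans=[2, 4, 6, 8]

Final answer: [2, 4, 6, 8]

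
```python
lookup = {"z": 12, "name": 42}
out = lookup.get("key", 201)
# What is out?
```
Trace:
  lookup={'z': 12, 'name': 42}
  lookup={'z': 12, 'name': 42}, out=201

Final answer: 201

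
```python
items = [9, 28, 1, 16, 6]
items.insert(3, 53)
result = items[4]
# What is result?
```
Trace:
  items=[9, 28, 1, 16, 6]
  items=[9, 28, 1, 53, 16, 6]
  items=[9, 28, 1, 53, 16, 6], result=16

Final answer: 16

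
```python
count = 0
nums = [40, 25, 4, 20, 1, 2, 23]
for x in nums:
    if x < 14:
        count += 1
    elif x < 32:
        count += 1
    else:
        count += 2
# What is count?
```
Trace:
  count=0
  count=2, x=40
  count=3, x=25
  count=4, x=4
  count=5, x=20
  count=6, x=1
  count=7, x=2
  count=8, x=23

Final answer: 8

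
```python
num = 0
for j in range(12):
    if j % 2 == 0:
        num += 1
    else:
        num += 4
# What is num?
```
Trace:
  num=0
  num=1, j=0
  num=5, j=1
  num=6, j=2
  num=10, j=3
  num=11, j=4
  num=15, j=5
  num=16, j=6
  num=20, j=7
  num=21, j=8
  num=25, j=9
  num=26, j=10
  num=30, j=11

Final answer: 30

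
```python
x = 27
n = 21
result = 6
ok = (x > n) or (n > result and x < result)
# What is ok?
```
Trace:
  x=27
  x=27, n=21
  x=27, n=21, result=6
  x=27, n=21, result=6, ok=True

Final answer: True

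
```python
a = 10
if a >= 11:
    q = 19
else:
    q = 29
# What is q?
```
Trace:
  a=10
  a=10, q=29

Final answer: 29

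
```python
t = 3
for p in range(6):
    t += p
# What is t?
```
Trace:
  t=3
  t=3, p=0
  t=4, p=1
  t=6, p=2
  t=9, p=3
  t=13, p=4
  t=18, p=5

Final answer: 18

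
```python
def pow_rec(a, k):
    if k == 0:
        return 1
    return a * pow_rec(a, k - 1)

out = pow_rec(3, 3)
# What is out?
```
Call trace:
pow_rec(a=3, k=3)
  pow_rec(a=3, k=2)
    pow_rec(a=3, k=1)
      pow_rec(a=3, k=0)
      -> return 1
    -> return 3
  -> return 9
-> return 27

Final answer: 27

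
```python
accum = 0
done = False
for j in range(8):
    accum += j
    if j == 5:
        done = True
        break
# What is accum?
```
Trace:
  accum=0
  accum=0, done=False
  accum=0, done=False, j=0
  accum=1, done=False, j=1
  accum=3, done=False, j=2
  accum=6, done=False, j=3
  accum=10, done=False, j=4
  accum=15, done=True, j=5

Final answer: 15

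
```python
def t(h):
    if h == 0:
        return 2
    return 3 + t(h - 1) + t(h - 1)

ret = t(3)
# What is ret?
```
Call trace (a repeated sub-call is expanded the first time; later identical calls just restate its return value):
t(h=3)
  t(h=2)
    t(h=1)
      t(h=0)
      -> return 2
      t(h=0)
      -> return 2
    -> return 7
    t(h=1) -> return 7  (same call as traced above)
  -> return 17
  t(h=2) -> return 17  (same call as traced above)
-> return 37

Final answer: 37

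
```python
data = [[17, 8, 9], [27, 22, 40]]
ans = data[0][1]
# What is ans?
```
Trace:
  data=[[17, 8, 9], [27, 22, 40]]
  data=[[17, 8, 9], [27, 22, 40]], ans=8

Final answer: 8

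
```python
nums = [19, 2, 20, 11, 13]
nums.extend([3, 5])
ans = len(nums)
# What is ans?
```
Trace:
  nums=[19, 2, 20, 11, 13]
  nums=[19, 2, 20, 11, 13, 3, 5]
  nums=[19, 2, 20, 11, 13, 3, 5], ans=7

Final answer: 7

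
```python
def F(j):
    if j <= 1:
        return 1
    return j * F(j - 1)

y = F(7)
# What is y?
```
Call trace:
F(j=7)
  F(j=6)
    F(j=5)
      F(j=4)
        F(j=3)
          F(j=2)
            F(j=1)
            -> return 1
          -> return 2
        -> return 6
      -> return 24
    -> return 120
  -> return 720
-> return 5040

Final answer: 5040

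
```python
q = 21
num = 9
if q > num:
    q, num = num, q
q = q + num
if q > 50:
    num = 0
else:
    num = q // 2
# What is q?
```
Trace:
  q=21
  q=21, num=9
  q=9, num=21
  q=30, num=21
  q=30, num=15

Final answer: 30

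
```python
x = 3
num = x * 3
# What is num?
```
Trace:
  x=3
  x=3, num=9

Final answer: 9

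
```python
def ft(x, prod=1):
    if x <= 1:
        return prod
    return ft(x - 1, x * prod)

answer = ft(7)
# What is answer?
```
Call trace:
ft(x=7, prod=1)
  ft(x=6, prod=7)
    ft(x=5, prod=42)
      ft(x=4, prod=210)
        ft(x=3, prod=840)
          ft(x=2, prod=2520)
            ft(x=1, prod=5040)
            -> return 5040
          -> return 5040
        -> return 5040
      -> return 5040
    -> return 5040
  -> return 5040
-> return 5040

Final answer: 5040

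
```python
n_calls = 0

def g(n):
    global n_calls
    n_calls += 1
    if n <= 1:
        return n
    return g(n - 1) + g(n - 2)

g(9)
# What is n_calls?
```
Call trace (a repeated sub-call is expanded the first time; later identical calls just restate its return value):
g(n=9)
  g(n=8)
    g(n=7)
      g(n=6)
        g(n=5)
          g(n=4)
            g(n=3)
              g(n=2)
                g(n=1)
                -> return 1
                g(n=0)
                -> return 0
              -> return 1
              g(n=1)
              -> return 1
            -> return 2
            g(n=2) -> return 1  (same call as traced above)
          -> return 3
          g(n=3) -> return 2  (same call as traced above)
        -> return 5
        g(n=4) -> return 3  (same call as traced above)
      -> return 8
      g(n=5) -> return 5  (same call as traced above)
    -> return 13
    g(n=6) -> return 8  (same call as traced above)
  -> return 21
  g(n=7) -> return 13  (same call as traced above)
-> return 34

n_calls is incremented once per call, so count the calls in each subtree. Let C(n) = number of calls made by g(n).
C(0) = C(1) = 1 (base case, no recursion); C(n) = 1 + C(n - 1) + C(n - 2) otherwise.
C(2) = 1 + C(1) + C(0) = 1 + 1 + 1 = 3
C(3) = 1 + C(2) + C(1) = 1 + 3 + 1 = 5
C(4) = 1 + C(3) + C(2) = 1 + 5 + 3 = 9
C(5) = 1 + C(4) + C(3) = 1 + 9 + 5 = 15
C(6) = 1 + C(5) + C(4) = 1 + 15 + 9 = 25
C(7) = 1 + C(6) + C(5) = 1 + 25 + 15 = 41
C(8) = 1 + C(7) + C(6) = 1 + 41 + 25 = 67
C(9) = 1 + C(8) + C(7) = 1 + 67 + 41 = 109
n_calls = C(9) = 109

Final answer: 109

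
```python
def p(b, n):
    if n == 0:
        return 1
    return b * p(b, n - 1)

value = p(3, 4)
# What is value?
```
Call trace:
p(b=3, n=4)
  p(b=3, n=3)
    p(b=3, n=2)
      p(b=3, n=1)
        p(b=3, n=0)
        -> return 1
      -> return 3
    -> return 9
  -> return 27
-> return 81

Final answer: 81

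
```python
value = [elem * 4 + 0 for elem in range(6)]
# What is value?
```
Trace:
  elem=0
  elem=1
  elem=2
  elem=3
  elem=4
  elem=5
  value=[0, 4, 8, 12, 16, 20]

Final answer: [0, 4, 8, 12, 16, 20]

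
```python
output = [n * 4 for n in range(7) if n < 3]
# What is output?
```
Trace:
  n=0
  n=1
  n=2
  n=3
  n=4
  n=5
  n=6
  output=[0, 4, 8]

Final answer: [0, 4, 8]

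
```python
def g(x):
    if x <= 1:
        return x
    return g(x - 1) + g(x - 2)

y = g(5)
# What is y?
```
Call trace (a repeated sub-call is expanded the first time; later identical calls just restate its return value):
g(x=5)
  g(x=4)
    g(x=3)
      g(x=2)
        g(x=1)
        -> return 1
        g(x=0)
        -> return 0
      -> return 1
      g(x=1)
      -> return 1
    -> return 2
    g(x=2) -> return 1  (same call as traced above)
  -> return 3
  g(x=3) -> return 2  (same call as traced above)
-> return 5

Final answer: 5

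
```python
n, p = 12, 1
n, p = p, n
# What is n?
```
Trace:
  n=12, p=1
  n=1, p=12

Final answer: 1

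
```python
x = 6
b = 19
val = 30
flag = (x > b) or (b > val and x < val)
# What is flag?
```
Trace:
  x=6
  x=6, b=19
  x=6, b=19, val=30
  x=6, b=19, val=30, flag=False

Final answer: False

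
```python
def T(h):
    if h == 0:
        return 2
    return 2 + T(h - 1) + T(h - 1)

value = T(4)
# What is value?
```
Call trace (a repeated sub-call is expanded the first time; later identical calls just restate its return value):
T(h=4)
  T(h=3)
    T(h=2)
      T(h=1)
        T(h=0)
        -> return 2
        T(h=0)
        -> return 2
      -> return 6
      T(h=1) -> return 6  (same call as traced above)
    -> return 14
    T(h=2) -> return 14  (same call as traced above)
  -> return 30
  T(h=3) -> return 30  (same call as traced above)
-> return 62

Final answer: 62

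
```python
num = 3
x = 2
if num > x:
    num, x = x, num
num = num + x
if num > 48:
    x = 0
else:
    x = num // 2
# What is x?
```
Trace:
  num=3
  num=3, x=2
  num=2, x=3
  num=5, x=3
  num=5, x=2

Final answer: 2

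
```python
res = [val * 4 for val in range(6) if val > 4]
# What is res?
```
Trace:
  val=0
  val=1
  val=2
  val=3
  val=4
  val=5
  res=[20]

Final answer: [20]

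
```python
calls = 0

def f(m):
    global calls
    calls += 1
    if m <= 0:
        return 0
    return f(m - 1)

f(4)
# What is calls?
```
Call trace:
f(m=4)
  f(m=3)
    f(m=2)
      f(m=1)
        f(m=0)
        -> return 0
      -> return 0
    -> return 0
  -> return 0
-> return 0

calls is incremented once per call. f is entered once for each m = 4, 3, 2, 1, 0 (the m <= 0 call returns without recursing), i.e. 4 + 1 calls.
calls = 5

Final answer: 5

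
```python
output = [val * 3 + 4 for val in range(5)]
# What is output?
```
Trace:
  val=0
  val=1
  val=2
  val=3
  val=4
  output=[4, 7, 10, 13, 16]

Final answer: [4, 7, 10, 13, 16]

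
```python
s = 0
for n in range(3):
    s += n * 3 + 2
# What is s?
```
Trace:
  s=0
  s=2, n=0
  s=7, n=1
  s=15, n=2

Final answer: 15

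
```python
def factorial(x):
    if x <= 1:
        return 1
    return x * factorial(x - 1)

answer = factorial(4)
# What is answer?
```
Call trace:
factorial(x=4)
  factorial(x=3)
    factorial(x=2)
      factorial(x=1)
      -> return 1
    -> return 2
  -> return 6
-> return 24

Final answer: 24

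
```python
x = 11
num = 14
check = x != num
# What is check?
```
Trace:
  x=11
  x=11, num=14
  x=11, num=14, check=True

Final answer: True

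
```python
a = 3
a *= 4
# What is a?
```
Trace:
  a=3
  a=12

Final answer: 12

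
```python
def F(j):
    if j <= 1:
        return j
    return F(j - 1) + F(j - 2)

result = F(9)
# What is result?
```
Call trace (a repeated sub-call is expanded the first time; later identical calls just restate its return value):
F(j=9)
  F(j=8)
    F(j=7)
      F(j=6)
        F(j=5)
          F(j=4)
            F(j=3)
              F(j=2)
                F(j=1)
                -> return 1
                F(j=0)
                -> return 0
              -> return 1
              F(j=1)
              -> return 1
            -> return 2
            F(j=2) -> return 1  (same call as traced above)
          -> return 3
          F(j=3) -> return 2  (same call as traced above)
        -> return 5
        F(j=4) -> return 3  (same call as traced above)
      -> return 8
      F(j=5) -> return 5  (same call as traced above)
    -> return 13
    F(j=6) -> return 8  (same call as traced above)
  -> return 21
  F(j=7) -> return 13  (same call as traced above)
-> return 34

Final answer: 34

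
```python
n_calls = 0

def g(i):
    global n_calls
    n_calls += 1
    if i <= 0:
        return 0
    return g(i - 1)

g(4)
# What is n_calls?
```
Call trace:
g(i=4)
  g(i=3)
    g(i=2)
      g(i=1)
        g(i=0)
        -> return 0
      -> return 0
    -> return 0
  -> return 0
-> return 0

n_calls is incremented once per call. g is entered once for each i = 4, 3, 2, 1, 0 (the i <= 0 call returns without recursing), i.e. 4 + 1 calls.
n_calls = 5

Final answer: 5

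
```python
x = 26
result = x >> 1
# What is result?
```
Trace:
  x=26
  x=26, result=13

Final answer: 13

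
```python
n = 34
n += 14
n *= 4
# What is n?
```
Trace:
  n=34
  n=48
  n=192

Final answer: 192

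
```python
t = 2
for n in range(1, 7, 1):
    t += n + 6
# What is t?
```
Trace:
  t=2
  t=9, n=1
  t=17, n=2
  t=26, n=3
  t=36, n=4
  t=47, n=5
  t=59, n=6

Final answer: 59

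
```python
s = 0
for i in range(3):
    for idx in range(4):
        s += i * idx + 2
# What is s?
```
Trace:
  s=0
  s=2, i=0, idx=0
  s=4, i=0, idx=1
  s=6, i=0, idx=2
  s=8, i=0, idx=3
  s=10, i=1, idx=0
  s=13, i=1, idx=1
  s=17, i=1, idx=2
  s=22, i=1, idx=3
  s=24, i=2, idx=0
  s=28, i=2, idx=1
  s=34, i=2, idx=2
  s=42, i=2, idx=3

Final answer: 42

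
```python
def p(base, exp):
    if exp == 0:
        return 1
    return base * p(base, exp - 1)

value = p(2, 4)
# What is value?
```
Call trace:
p(base=2, exp=4)
  p(base=2, exp=3)
    p(base=2, exp=2)
      p(base=2, exp=1)
        p(base=2, exp=0)
        -> return 1
      -> return 2
    -> return 4
  -> return 8
-> return 16

Final answer: 16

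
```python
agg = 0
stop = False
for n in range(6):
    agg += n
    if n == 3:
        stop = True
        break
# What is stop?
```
Trace:
  agg=0
  agg=0, stop=False
  agg=0, stop=False, n=0
  agg=1, stop=False, n=1
  agg=3, stop=False, n=2
  agg=6, stop=True, n=3

Final answer: True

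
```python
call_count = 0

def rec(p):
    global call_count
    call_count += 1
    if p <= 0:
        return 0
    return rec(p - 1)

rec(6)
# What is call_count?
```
Call trace:
rec(p=6)
  rec(p=5)
    rec(p=4)
      rec(p=3)
        rec(p=2)
          rec(p=1)
            rec(p=0)
            -> return 0
          -> return 0
        -> return 0
      -> return 0
    -> return 0
  -> return 0
-> return 0

call_count is incremented once per call. rec is entered once for each p = 6, 5, 4, 3, 2, 1, 0 (the p <= 0 call returns without recursing), i.e. 6 + 1 calls.
call_count = 7

Final answer: 7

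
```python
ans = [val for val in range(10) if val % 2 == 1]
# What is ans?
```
Trace:
  val=0
  val=1
  val=2
  val=3
  val=4
  val=5
  val=6
  val=7
  val=8
  val=9
  ans=[1, 3, 5, 7, 9]

Final answer: [1, 3, 5, 7, 9]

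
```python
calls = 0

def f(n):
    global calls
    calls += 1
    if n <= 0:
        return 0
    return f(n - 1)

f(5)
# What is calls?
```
Call trace:
f(n=5)
  f(n=4)
    f(n=3)
      f(n=2)
        f(n=1)
          f(n=0)
          -> return 0
        -> return 0
      -> return 0
    -> return 0
  -> return 0
-> return 0

calls is incremented once per call. f is entered once for each n = 5, 4, 3, 2, 1, 0 (the n <= 0 call returns without recursing), i.e. 5 + 1 calls.
calls = 6

Final answer: 6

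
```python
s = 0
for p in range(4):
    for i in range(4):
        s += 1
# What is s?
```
Trace:
  s=0
  s=1, p=0, i=0
  s=2, p=0, i=1
  s=3, p=0, i=2
  s=4, p=0, i=3
  s=5, p=1, i=0
  s=6, p=1, i=1
  s=7, p=1, i=2
  s=8, p=1, i=3
  s=9, p=2, i=0
  s=10, p=2, i=1
  s=11, p=2, i=2
  s=12, p=2, i=3
  s=13, p=3, i=0
  s=14, p=3, i=1
  s=15, p=3, i=2
  s=16, p=3, i=3

Final answer: 16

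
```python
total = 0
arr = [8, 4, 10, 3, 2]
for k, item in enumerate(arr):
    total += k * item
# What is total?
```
Trace:
  total=0
  total=0, k=0, item=8
  total=4, k=1, item=4
  total=24, k=2, item=10
  total=33, k=3, item=3
  total=41, k=4, item=2

Final answer: 41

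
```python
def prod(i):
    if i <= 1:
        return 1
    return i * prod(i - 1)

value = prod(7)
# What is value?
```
Call trace:
prod(i=7)
  prod(i=6)
    prod(i=5)
      prod(i=4)
        prod(i=3)
          prod(i=2)
            prod(i=1)
            -> return 1
          -> return 2
        -> return 6
      -> return 24
    -> return 120
  -> return 720
-> return 5040

Final answer: 5040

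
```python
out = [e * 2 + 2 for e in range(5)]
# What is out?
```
Trace:
  e=0
  e=1
  e=2
  e=3
  e=4
  out=[2, 4, 6, 8, 10]

Final answer: [2, 4, 6, 8, 10]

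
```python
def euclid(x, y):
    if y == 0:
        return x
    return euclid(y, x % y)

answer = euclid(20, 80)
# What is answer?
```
Call trace:
euclid(x=20, y=80)
  euclid(x=80, y=20)
    euclid(x=20, y=0)
    -> return 20
  -> return 20
-> return 20

Final answer: 20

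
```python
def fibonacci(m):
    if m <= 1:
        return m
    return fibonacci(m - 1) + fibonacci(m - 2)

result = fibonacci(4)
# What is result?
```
Call trace (a repeated sub-call is expanded the first time; later identical calls just restate its return value):
fibonacci(m=4)
  fibonacci(m=3)
    fibonacci(m=2)
      fibonacci(m=1)
      -> return 1
      fibonacci(m=0)
      -> return 0
    -> return 1
    fibonacci(m=1)
    -> return 1
  -> return 2
  fibonacci(m=2) -> return 1  (same call as traced above)
-> return 3

Final answer: 3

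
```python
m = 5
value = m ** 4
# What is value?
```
Trace:
  m=5
  m=5, value=625

Final answer: 625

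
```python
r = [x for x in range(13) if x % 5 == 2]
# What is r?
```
Trace:
  x=0
  x=1
  x=2
  x=3
  x=4
  x=5
  x=6
  x=7
  x=8
  x=9
  x=10
  x=11
  x=12
  r=[2, 7, 12]

Final answer: [2, 7, 12]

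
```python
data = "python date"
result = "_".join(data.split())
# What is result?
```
Trace:
  data='python date'
  data='python date', result='python_date'

Final answer: 'python_date'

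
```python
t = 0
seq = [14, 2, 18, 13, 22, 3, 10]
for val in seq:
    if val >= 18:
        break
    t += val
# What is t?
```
Trace:
  t=0
  t=14, val=14
  t=16, val=2
  t=16, val=18

Final answer: 16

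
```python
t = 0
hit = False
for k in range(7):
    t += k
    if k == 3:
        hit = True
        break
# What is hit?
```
Trace:
  t=0
  t=0, hit=False
  t=0, hit=False, k=0
  t=1, hit=False, k=1
  t=3, hit=False, k=2
  t=6, hit=True, k=3

Final answer: True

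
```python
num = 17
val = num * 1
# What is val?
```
Trace:
  num=17
  num=17, val=17

Final answer: 17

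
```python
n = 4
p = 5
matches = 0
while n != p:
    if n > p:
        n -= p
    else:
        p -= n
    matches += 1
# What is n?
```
Trace:
  n=4
  n=4, p=5
  n=4, p=5, matches=0
  n=4, p=1, matches=1
  n=3, p=1, matches=2
  n=2, p=1, matches=3
  n=1, p=1, matches=4

Final answer: 1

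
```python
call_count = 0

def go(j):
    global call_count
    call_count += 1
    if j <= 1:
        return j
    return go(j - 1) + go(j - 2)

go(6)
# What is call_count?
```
Call trace (a repeated sub-call is expanded the first time; later identical calls just restate its return value):
go(j=6)
  go(j=5)
    go(j=4)
      go(j=3)
        go(j=2)
          go(j=1)
          -> return 1
          go(j=0)
          -> return 0
        -> return 1
        go(j=1)
        -> return 1
      -> return 2
      go(j=2) -> return 1  (same call as traced above)
    -> return 3
    go(j=3) -> return 2  (same call as traced above)
  -> return 5
  go(j=4) -> return 3  (same call as traced above)
-> return 8

call_count is incremented once per call, so count the calls in each subtree. Let C(j) = number of calls made by go(j).
C(0) = C(1) = 1 (base case, no recursion); C(j) = 1 + C(j - 1) + C(j - 2) otherwise.
C(2) = 1 + C(1) + C(0) = 1 + 1 + 1 = 3
C(3) = 1 + C(2) + C(1) = 1 + 3 + 1 = 5
C(4) = 1 + C(3) + C(2) = 1 + 5 + 3 = 9
C(5) = 1 + C(4) + C(3) = 1 + 9 + 5 = 15
C(6) = 1 + C(5) + C(4) = 1 + 15 + 9 = 25
call_count = C(6) = 25

Final answer: 25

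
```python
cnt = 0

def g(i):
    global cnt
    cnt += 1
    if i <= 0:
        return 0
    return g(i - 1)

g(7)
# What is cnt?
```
Call trace:
g(i=7)
  g(i=6)
    g(i=5)
      g(i=4)
        g(i=3)
          g(i=2)
            g(i=1)
              g(i=0)
              -> return 0
            -> return 0
          -> return 0
        -> return 0
      -> return 0
    -> return 0
  -> return 0
-> return 0

cnt is incremented once per call. g is entered once for each i = 7, 6, 5, 4, 3, 2, 1, 0 (the i <= 0 call returns without recursing), i.e. 7 + 1 calls.
cnt = 8

Final answer: 8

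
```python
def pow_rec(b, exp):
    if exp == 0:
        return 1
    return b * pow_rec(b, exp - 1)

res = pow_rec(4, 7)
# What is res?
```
Call trace:
pow_rec(b=4, exp=7)
  pow_rec(b=4, exp=6)
    pow_rec(b=4, exp=5)
      pow_rec(b=4, exp=4)
        pow_rec(b=4, exp=3)
          pow_rec(b=4, exp=2)
            pow_rec(b=4, exp=1)
              pow_rec(b=4, exp=0)
              -> return 1
            -> return 4
          -> return 16
        -> return 64
      -> return 256
    -> return 1024
  -> return 4096
-> return 16384

Final answer: 16384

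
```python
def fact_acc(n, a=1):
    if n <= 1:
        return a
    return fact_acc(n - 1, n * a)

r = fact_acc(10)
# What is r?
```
Call trace:
fact_acc(n=10, a=1)
  fact_acc(n=9, a=10)
    fact_acc(n=8, a=90)
      fact_acc(n=7, a=720)
        fact_acc(n=6, a=5040)
          fact_acc(n=5, a=30240)
            fact_acc(n=4, a=151200)
              fact_acc(n=3, a=604800)
                fact_acc(n=2, a=1814400)
                  fact_acc(n=1, a=3628800)
                  -> return 3628800
                -> return 3628800
              -> return 3628800
            -> return 3628800
          -> return 3628800
        -> return 3628800
      -> return 3628800
    -> return 3628800
  -> return 3628800
-> return 3628800

Final answer: 3628800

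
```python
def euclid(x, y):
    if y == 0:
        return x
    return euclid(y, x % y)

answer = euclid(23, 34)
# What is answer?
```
Call trace:
euclid(x=23, y=34)
  euclid(x=34, y=23)
    euclid(x=23, y=11)
      euclid(x=11, y=1)
        euclid(x=1, y=0)
        -> return 1
      -> return 1
    -> return 1
  -> return 1
-> return 1

Final answer: 1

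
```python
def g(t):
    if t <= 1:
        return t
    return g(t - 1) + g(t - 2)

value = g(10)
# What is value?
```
Call trace (a repeated sub-call is expanded the first time; later identical calls just restate its return value):
g(t=10)
  g(t=9)
    g(t=8)
      g(t=7)
        g(t=6)
          g(t=5)
            g(t=4)
              g(t=3)
                g(t=2)
                  g(t=1)
                  -> return 1
                  g(t=0)
                  -> return 0
                -> return 1
                g(t=1)
                -> return 1
              -> return 2
              g(t=2) -> return 1  (same call as traced above)
            -> return 3
            g(t=3) -> return 2  (same call as traced above)
          -> return 5
          g(t=4) -> return 3  (same call as traced above)
        -> return 8
        g(t=5) -> return 5  (same call as traced above)
      -> return 13
      g(t=6) -> return 8  (same call as traced above)
    -> return 21
    g(t=7) -> return 13  (same call as traced above)
  -> return 34
  g(t=8) -> return 21  (same call as traced above)
-> return 55

Final answer: 55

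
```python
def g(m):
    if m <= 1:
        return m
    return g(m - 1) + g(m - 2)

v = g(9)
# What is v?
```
Call trace (a repeated sub-call is expanded the first time; later identical calls just restate its return value):
g(m=9)
  g(m=8)
    g(m=7)
      g(m=6)
        g(m=5)
          g(m=4)
            g(m=3)
              g(m=2)
                g(m=1)
                -> return 1
                g(m=0)
                -> return 0
              -> return 1
              g(m=1)
              -> return 1
            -> return 2
            g(m=2) -> return 1  (same call as traced above)
          -> return 3
          g(m=3) -> return 2  (same call as traced above)
        -> return 5
        g(m=4) -> return 3  (same call as traced above)
      -> return 8
      g(m=5) -> return 5  (same call as traced above)
    -> return 13
    g(m=6) -> return 8  (same call as traced above)
  -> return 21
  g(m=7) -> return 13  (same call as traced above)
-> return 34

Final answer: 34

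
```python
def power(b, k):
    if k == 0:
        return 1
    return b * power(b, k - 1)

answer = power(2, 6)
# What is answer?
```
Call trace:
power(b=2, k=6)
  power(b=2, k=5)
    power(b=2, k=4)
      power(b=2, k=3)
        power(b=2, k=2)
          power(b=2, k=1)
            power(b=2, k=0)
            -> return 1
          -> return 2
        -> return 4
      -> return 8
    -> return 16
  -> return 32
-> return 64

Final answer: 64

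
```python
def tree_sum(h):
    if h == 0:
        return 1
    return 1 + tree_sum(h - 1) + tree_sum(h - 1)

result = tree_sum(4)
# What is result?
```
Call trace (a repeated sub-call is expanded the first time; later identical calls just restate its return value):
tree_sum(h=4)
  tree_sum(h=3)
    tree_sum(h=2)
      tree_sum(h=1)
        tree_sum(h=0)
        -> return 1
        tree_sum(h=0)
        -> return 1
      -> return 3
      tree_sum(h=1) -> return 3  (same call as traced above)
    -> return 7
    tree_sum(h=2) -> return 7  (same call as traced above)
  -> return 15
  tree_sum(h=3) -> return 15  (same call as traced above)
-> return 31

Final answer: 31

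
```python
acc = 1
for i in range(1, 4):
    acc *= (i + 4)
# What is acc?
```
Trace:
  acc=1
  acc=5, i=1
  acc=30, i=2
  acc=210, i=3

Final answer: 210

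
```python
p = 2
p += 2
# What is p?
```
Trace:
  p=2
  p=4

Final answer: 4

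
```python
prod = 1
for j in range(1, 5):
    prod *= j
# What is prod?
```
Trace:
  prod=1
  prod=1, j=1
  prod=2, j=2
  prod=6, j=3
  prod=24, j=4

Final answer: 24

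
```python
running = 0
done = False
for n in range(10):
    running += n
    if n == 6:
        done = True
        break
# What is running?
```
Trace:
  running=0
  running=0, done=False
  running=0, done=False, n=0
  running=1, done=False, n=1
  running=3, done=False, n=2
  running=6, done=False, n=3
  running=10, done=False, n=4
  running=15, done=False, n=5
  running=21, done=True, n=6

Final answer: 21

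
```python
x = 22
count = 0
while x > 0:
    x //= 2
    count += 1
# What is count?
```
Trace:
  x=22
  x=22, count=0
  x=11, count=1
  x=5, count=2
  x=2, count=3
  x=1, count=4
  x=0, count=5

Final answer: 5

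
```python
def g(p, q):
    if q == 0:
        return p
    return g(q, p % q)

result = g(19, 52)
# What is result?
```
Call trace:
g(p=19, q=52)
  g(p=52, q=19)
    g(p=19, q=14)
      g(p=14, q=5)
        g(p=5, q=4)
          g(p=4, q=1)
            g(p=1, q=0)
            -> return 1
          -> return 1
        -> return 1
      -> return 1
    -> return 1
  -> return 1
-> return 1

Final answer: 1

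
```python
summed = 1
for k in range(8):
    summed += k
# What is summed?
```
Trace:
  summed=1
  summed=1, k=0
  summed=2, k=1
  summed=4, k=2
  summed=7, k=3
  summed=11, k=4
  summed=16, k=5
  summed=22, k=6
  summed=29, k=7

Final answer: 29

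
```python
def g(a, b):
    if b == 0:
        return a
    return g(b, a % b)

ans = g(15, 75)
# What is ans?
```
Call trace:
g(a=15, b=75)
  g(a=75, b=15)
    g(a=15, b=0)
    -> return 15
  -> return 15
-> return 15

Final answer: 15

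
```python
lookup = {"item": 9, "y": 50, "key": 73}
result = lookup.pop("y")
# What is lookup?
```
Trace:
  lookup={'item': 9, 'y': 50, 'key': 73}
  lookup={'item': 9, 'key': 73}, result=50

Final answer: {'item': 9, 'key': 73}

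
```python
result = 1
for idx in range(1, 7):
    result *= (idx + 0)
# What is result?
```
Trace:
  result=1
  result=1, idx=1
  result=2, idx=2
  result=6, idx=3
  result=24, idx=4
  result=120, idx=5
  result=720, idx=6

Final answer: 720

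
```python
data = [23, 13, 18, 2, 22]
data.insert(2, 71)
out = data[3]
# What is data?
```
Trace:
  data=[23, 13, 18, 2, 22]
  data=[23, 13, 71, 18, 2, 22]
  data=[23, 13, 71, 18, 2, 22], out=18

Final answer: [23, 13, 71, 18, 2, 22]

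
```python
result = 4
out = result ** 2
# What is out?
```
Trace:
  result=4
  result=4, out=16

Final answer: 16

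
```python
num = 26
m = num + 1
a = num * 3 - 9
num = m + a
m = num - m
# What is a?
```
Trace:
  num=26
  num=26, m=27
  num=26, m=27, a=69
  num=96, m=27, a=69
  num=96, m=69, a=69

Final answer: 69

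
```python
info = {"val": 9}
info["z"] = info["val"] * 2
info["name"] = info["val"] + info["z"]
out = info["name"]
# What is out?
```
Trace:
  info={'val': 9}
  info={'val': 9, 'z': 18}
  info={'val': 9, 'z': 18, 'name': 27}
  info={'val': 9, 'z': 18, 'name': 27}, out=27

Final answer: 27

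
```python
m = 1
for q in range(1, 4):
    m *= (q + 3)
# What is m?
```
Trace:
  m=1
  m=4, q=1
  m=20, q=2
  m=120, q=3

Final answer: 120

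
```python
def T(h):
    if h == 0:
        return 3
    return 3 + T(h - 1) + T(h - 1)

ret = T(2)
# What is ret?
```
Call trace (a repeated sub-call is expanded the first time; later identical calls just restate its return value):
T(h=2)
  T(h=1)
    T(h=0)
    -> return 3
    T(h=0)
    -> return 3
  -> return 9
  T(h=1) -> return 9  (same call as traced above)
-> return 21

Final answer: 21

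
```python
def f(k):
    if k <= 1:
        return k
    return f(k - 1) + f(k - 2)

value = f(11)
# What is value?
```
Call trace (a repeated sub-call is expanded the first time; later identical calls just restate its return value):
f(k=11)
  f(k=10)
    f(k=9)
      f(k=8)
        f(k=7)
          f(k=6)
            f(k=5)
              f(k=4)
                f(k=3)
                  f(k=2)
                    f(k=1)
                    -> return 1
                    f(k=0)
                    -> return 0
                  -> return 1
                  f(k=1)
                  -> return 1
                -> return 2
                f(k=2) -> return 1  (same call as traced above)
              -> return 3
              f(k=3) -> return 2  (same call as traced above)
            -> return 5
            f(k=4) -> return 3  (same call as traced above)
          -> return 8
          f(k=5) -> return 5  (same call as traced above)
        -> return 13
        f(k=6) -> return 8  (same call as traced above)
      -> return 21
      f(k=7) -> return 13  (same call as traced above)
    -> return 34
    f(k=8) -> return 21  (same call as traced above)
  -> return 55
  f(k=9) -> return 34  (same call as traced above)
-> return 89

Final answer: 89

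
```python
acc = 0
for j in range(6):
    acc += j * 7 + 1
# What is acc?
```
Trace:
  acc=0
  acc=1, j=0
  acc=9, j=1
  acc=24, j=2
  acc=46, j=3
  acc=75, j=4
  acc=111, j=5

Final answer: 111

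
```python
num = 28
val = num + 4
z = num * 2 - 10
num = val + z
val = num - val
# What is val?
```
Trace:
  num=28
  num=28, val=32
  num=28, val=32, z=46
  num=78, val=32, z=46
  num=78, val=46, z=46

Final answer: 46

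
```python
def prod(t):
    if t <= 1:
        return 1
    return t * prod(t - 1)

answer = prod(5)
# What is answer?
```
Call trace:
prod(t=5)
  prod(t=4)
    prod(t=3)
      prod(t=2)
        prod(t=1)
        -> return 1
      -> return 2
    -> return 6
  -> return 24
-> return 120

Final answer: 120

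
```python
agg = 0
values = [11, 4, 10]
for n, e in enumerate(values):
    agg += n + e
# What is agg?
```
Trace:
  agg=0
  agg=11, n=0, e=11
  agg=16, n=1, e=4
  agg=28, n=2, e=10

Final answer: 28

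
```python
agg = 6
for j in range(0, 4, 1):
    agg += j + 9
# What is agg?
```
Trace:
  agg=6
  agg=15, j=0
  agg=25, j=1
  agg=36, j=2
  agg=48, j=3

Final answer: 48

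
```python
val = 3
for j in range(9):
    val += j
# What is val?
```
Trace:
  val=3
  val=3, j=0
  val=4, j=1
  val=6, j=2
  val=9, j=3
  val=13, j=4
  val=18, j=5
  val=24, j=6
  val=31, j=7
  val=39, j=8

Final answer: 39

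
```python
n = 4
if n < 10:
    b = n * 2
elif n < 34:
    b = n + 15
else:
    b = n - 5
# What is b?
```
Trace:
  n=4
  n=4, b=8

Final answer: 8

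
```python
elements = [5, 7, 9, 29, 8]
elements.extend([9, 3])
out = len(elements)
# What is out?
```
Trace:
  elements=[5, 7, 9, 29, 8]
  elements=[5, 7, 9, 29, 8, 9, 3]
  elements=[5, 7, 9, 29, 8, 9, 3], out=7

Final answer: 7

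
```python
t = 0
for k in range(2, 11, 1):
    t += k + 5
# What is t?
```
Trace:
  t=0
  t=7, k=2
  t=15, k=3
  t=24, k=4
  t=34, k=5
  t=45, k=6
  t=57, k=7
  t=70, k=8
  t=84, k=9
  t=99, k=10

Final answer: 99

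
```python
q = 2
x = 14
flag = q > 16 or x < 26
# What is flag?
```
Trace:
  q=2
  q=2, x=14
  q=2, x=14, flag=True

Final answer: True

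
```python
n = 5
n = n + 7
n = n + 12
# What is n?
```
Trace:
  n=5
  n=12
  n=24

Final answer: 24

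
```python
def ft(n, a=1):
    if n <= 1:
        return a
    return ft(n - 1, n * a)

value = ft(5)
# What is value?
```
Call trace:
ft(n=5, a=1)
  ft(n=4, a=5)
    ft(n=3, a=20)
      ft(n=2, a=60)
        ft(n=1, a=120)
        -> return 120
      -> return 120
    -> return 120
  -> return 120
-> return 120

Final answer: 120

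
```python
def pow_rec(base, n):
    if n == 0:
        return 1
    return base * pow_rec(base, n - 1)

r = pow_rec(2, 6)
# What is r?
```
Call trace:
pow_rec(base=2, n=6)
  pow_rec(base=2, n=5)
    pow_rec(base=2, n=4)
      pow_rec(base=2, n=3)
        pow_rec(base=2, n=2)
          pow_rec(base=2, n=1)
            pow_rec(base=2, n=0)
            -> return 1
          -> return 2
        -> return 4
      -> return 8
    -> return 16
  -> return 32
-> return 64

Final answer: 64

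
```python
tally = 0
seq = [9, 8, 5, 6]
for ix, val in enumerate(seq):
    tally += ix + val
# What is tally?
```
Trace:
  tally=0
  tally=9, ix=0, val=9
  tally=18, ix=1, val=8
  tally=25, ix=2, val=5
  tally=34, ix=3, val=6

Final answer: 34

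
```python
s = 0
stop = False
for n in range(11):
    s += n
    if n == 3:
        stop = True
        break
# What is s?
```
Trace:
  s=0
  s=0, stop=False
  s=0, stop=False, n=0
  s=1, stop=False, n=1
  s=3, stop=False, n=2
  s=6, stop=True, n=3

Final answer: 6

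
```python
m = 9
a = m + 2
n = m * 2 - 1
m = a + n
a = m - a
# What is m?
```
Trace:
  m=9
  m=9, a=11
  m=9, a=11, n=17
  m=28, a=11, n=17
  m=28, a=17, n=17

Final answer: 28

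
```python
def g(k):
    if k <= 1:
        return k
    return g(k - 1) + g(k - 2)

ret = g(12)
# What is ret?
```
Call trace (a repeated sub-call is expanded the first time; later identical calls just restate its return value):
g(k=12)
  g(k=11)
    g(k=10)
      g(k=9)
        g(k=8)
          g(k=7)
            g(k=6)
              g(k=5)
                g(k=4)
                  g(k=3)
                    g(k=2)
                      g(k=1)
                      -> return 1
                      g(k=0)
                      -> return 0
                    -> return 1
                    g(k=1)
                    -> return 1
                  -> return 2
                  g(k=2) -> return 1  (same call as traced above)
                -> return 3
                g(k=3) -> return 2  (same call as traced above)
              -> return 5
              g(k=4) -> return 3  (same call as traced above)
            -> return 8
            g(k=5) -> return 5  (same call as traced above)
          -> return 13
          g(k=6) -> return 8  (same call as traced above)
        -> return 21
        g(k=7) -> return 13  (same call as traced above)
      -> return 34
      g(k=8) -> return 21  (same call as traced above)
    -> return 55
    g(k=9) -> return 34  (same call as traced above)
  -> return 89
  g(k=10) -> return 55  (same call as traced above)
-> return 144

Final answer: 144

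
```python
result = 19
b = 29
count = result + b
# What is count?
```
Trace:
  result=19
  result=19, b=29
  result=19, b=29, count=48

Final answer: 48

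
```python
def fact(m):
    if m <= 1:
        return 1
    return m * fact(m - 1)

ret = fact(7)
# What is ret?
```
Call trace:
fact(m=7)
  fact(m=6)
    fact(m=5)
      fact(m=4)
        fact(m=3)
          fact(m=2)
            fact(m=1)
            -> return 1
          -> return 2
        -> return 6
      -> return 24
    -> return 120
  -> return 720
-> return 5040

Final answer: 5040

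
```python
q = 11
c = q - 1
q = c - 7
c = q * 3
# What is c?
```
Trace:
  q=11
  q=11, c=10
  q=3, c=10
  q=3, c=9

Final answer: 9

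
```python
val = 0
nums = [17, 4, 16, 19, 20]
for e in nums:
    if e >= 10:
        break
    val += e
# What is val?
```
Trace:
  val=0
  val=0, e=17

Final answer: 0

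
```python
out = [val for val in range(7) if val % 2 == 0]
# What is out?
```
Trace:
  val=0
  val=1
  val=2
  val=3
  val=4
  val=5
  val=6
  out=[0, 2, 4, 6]

Final answer: [0, 2, 4, 6]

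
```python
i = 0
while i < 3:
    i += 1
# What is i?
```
Trace:
  i=0
  i=1
  i=2
  i=3

Final answer: 3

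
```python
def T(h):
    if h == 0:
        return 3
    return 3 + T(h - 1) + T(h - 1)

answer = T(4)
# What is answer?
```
Call trace (a repeated sub-call is expanded the first time; later identical calls just restate its return value):
T(h=4)
  T(h=3)
    T(h=2)
      T(h=1)
        T(h=0)
        -> return 3
        T(h=0)
        -> return 3
      -> return 9
      T(h=1) -> return 9  (same call as traced above)
    -> return 21
    T(h=2) -> return 21  (same call as traced above)
  -> return 45
  T(h=3) -> return 45  (same call as traced above)
-> return 93

Final answer: 93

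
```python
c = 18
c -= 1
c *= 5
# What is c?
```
Trace:
  c=18
  c=17
  c=85

Final answer: 85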